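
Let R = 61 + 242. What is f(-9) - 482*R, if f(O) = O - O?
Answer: -146046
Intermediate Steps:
f(O) = 0
R = 303
f(-9) - 482*R = 0 - 482*303 = 0 - 146046 = -146046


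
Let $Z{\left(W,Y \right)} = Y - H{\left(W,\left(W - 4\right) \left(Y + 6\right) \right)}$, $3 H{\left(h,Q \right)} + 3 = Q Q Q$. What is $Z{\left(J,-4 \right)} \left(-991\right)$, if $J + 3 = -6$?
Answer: $- \frac{17408897}{3} \approx -5.803 \cdot 10^{6}$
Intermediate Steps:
$J = -9$ ($J = -3 - 6 = -9$)
$H{\left(h,Q \right)} = -1 + \frac{Q^{3}}{3}$ ($H{\left(h,Q \right)} = -1 + \frac{Q Q Q}{3} = -1 + \frac{Q^{2} Q}{3} = -1 + \frac{Q^{3}}{3}$)
$Z{\left(W,Y \right)} = 1 + Y - \frac{\left(-4 + W\right)^{3} \left(6 + Y\right)^{3}}{3}$ ($Z{\left(W,Y \right)} = Y - \left(-1 + \frac{\left(\left(W - 4\right) \left(Y + 6\right)\right)^{3}}{3}\right) = Y - \left(-1 + \frac{\left(\left(-4 + W\right) \left(6 + Y\right)\right)^{3}}{3}\right) = Y - \left(-1 + \frac{\left(-4 + W\right)^{3} \left(6 + Y\right)^{3}}{3}\right) = 1 + Y - \frac{\left(-4 + W\right)^{3} \left(6 + Y\right)^{3}}{3}$)
$Z{\left(J,-4 \right)} \left(-991\right) = \left(1 - 4 - \frac{\left(-24 - -16 + 6 \left(-9\right) - -36\right)^{3}}{3}\right) \left(-991\right) = \left(1 - 4 - \frac{\left(-24 + 16 - 54 + 36\right)^{3}}{3}\right) \left(-991\right) = \left(1 - 4 - \frac{\left(-26\right)^{3}}{3}\right) \left(-991\right) = \left(1 - 4 - - \frac{17576}{3}\right) \left(-991\right) = \left(1 - 4 + \frac{17576}{3}\right) \left(-991\right) = \frac{17567}{3} \left(-991\right) = - \frac{17408897}{3}$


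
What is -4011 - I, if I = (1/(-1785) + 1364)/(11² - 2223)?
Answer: -15047118031/3752070 ≈ -4010.4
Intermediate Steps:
I = -2434739/3752070 (I = (-1/1785 + 1364)/(121 - 2223) = (2434739/1785)/(-2102) = (2434739/1785)*(-1/2102) = -2434739/3752070 ≈ -0.64891)
-4011 - I = -4011 - 1*(-2434739/3752070) = -4011 + 2434739/3752070 = -15047118031/3752070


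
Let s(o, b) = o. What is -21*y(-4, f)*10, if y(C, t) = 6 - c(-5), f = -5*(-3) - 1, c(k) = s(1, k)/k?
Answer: -1302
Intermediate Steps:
c(k) = 1/k
f = 14 (f = 15 - 1 = 14)
y(C, t) = 31/5 (y(C, t) = 6 - 1/(-5) = 6 - 1*(-⅕) = 6 + ⅕ = 31/5)
-21*y(-4, f)*10 = -21*31/5*10 = -651/5*10 = -1302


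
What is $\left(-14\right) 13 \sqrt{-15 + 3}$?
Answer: $- 364 i \sqrt{3} \approx - 630.47 i$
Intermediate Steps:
$\left(-14\right) 13 \sqrt{-15 + 3} = - 182 \sqrt{-12} = - 182 \cdot 2 i \sqrt{3} = - 364 i \sqrt{3}$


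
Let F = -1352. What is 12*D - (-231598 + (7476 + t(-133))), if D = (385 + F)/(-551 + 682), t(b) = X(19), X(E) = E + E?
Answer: 29343400/131 ≈ 2.2400e+5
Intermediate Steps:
X(E) = 2*E
t(b) = 38 (t(b) = 2*19 = 38)
D = -967/131 (D = (385 - 1352)/(-551 + 682) = -967/131 ≈ -7.3817)
12*D - (-231598 + (7476 + t(-133))) = 12*(-967/131) - (-231598 + (7476 + 38)) = -11604/131 - (-231598 + 7514) = -11604/131 - 1*(-224084) = -11604/131 + 224084 = 29343400/131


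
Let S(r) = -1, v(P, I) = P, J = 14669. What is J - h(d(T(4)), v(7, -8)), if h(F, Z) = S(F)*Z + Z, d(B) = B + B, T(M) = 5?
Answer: 14669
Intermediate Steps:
d(B) = 2*B
h(F, Z) = 0 (h(F, Z) = -Z + Z = 0)
J - h(d(T(4)), v(7, -8)) = 14669 - 1*0 = 14669 + 0 = 14669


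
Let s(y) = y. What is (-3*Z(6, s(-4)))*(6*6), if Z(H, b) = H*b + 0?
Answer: 2592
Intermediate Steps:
Z(H, b) = H*b
(-3*Z(6, s(-4)))*(6*6) = (-18*(-4))*(6*6) = -3*(-24)*36 = 72*36 = 2592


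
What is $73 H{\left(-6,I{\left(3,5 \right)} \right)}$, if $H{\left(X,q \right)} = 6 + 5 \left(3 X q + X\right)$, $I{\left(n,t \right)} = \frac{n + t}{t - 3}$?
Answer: $-28032$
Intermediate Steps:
$I{\left(n,t \right)} = \frac{n + t}{-3 + t}$
$H{\left(X,q \right)} = 6 + 5 X + 15 X q$ ($H{\left(X,q \right)} = 6 + 5 \left(3 X q + X\right) = 6 + 5 \left(X + 3 X q\right) = 6 + \left(5 X + 15 X q\right) = 6 + 5 X + 15 X q$)
$73 H{\left(-6,I{\left(3,5 \right)} \right)} = 73 \left(6 + 5 \left(-6\right) + 15 \left(-6\right) \frac{3 + 5}{-3 + 5}\right) = 73 \left(6 - 30 + 15 \left(-6\right) \frac{1}{2} \cdot 8\right) = 73 \left(6 - 30 + 15 \left(-6\right) 4\right) = 73 \left(6 - 30 - 360\right) = 73 \left(-384\right) = -28032$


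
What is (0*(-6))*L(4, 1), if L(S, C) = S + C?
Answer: 0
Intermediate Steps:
L(S, C) = C + S
(0*(-6))*L(4, 1) = (0*(-6))*(1 + 4) = 0*5 = 0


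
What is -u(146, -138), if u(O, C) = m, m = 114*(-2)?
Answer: 228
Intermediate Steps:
m = -228
u(O, C) = -228
-u(146, -138) = -1*(-228) = 228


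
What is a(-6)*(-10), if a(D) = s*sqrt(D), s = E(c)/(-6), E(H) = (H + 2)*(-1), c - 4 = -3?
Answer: -5*I*sqrt(6) ≈ -12.247*I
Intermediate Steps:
c = 1 (c = 4 - 3 = 1)
E(H) = -2 - H (E(H) = (2 + H)*(-1) = -2 - H)
s = 1/2 (s = (-2 - 1*1)/(-6) = (-2 - 1)*(-1/6) = -3*(-1/6) = 1/2 ≈ 0.50000)
a(D) = sqrt(D)/2
a(-6)*(-10) = (sqrt(-6)/2)*(-10) = ((I*sqrt(6))/2)*(-10) = (I*sqrt(6)/2)*(-10) = -5*I*sqrt(6)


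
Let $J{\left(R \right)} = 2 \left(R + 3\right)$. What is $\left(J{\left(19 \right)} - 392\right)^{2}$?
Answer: $121104$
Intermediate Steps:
$J{\left(R \right)} = 6 + 2 R$ ($J{\left(R \right)} = 2 \left(3 + R\right) = 6 + 2 R$)
$\left(J{\left(19 \right)} - 392\right)^{2} = \left(\left(6 + 2 \cdot 19\right) - 392\right)^{2} = \left(\left(6 + 38\right) - 392\right)^{2} = \left(44 - 392\right)^{2} = \left(-348\right)^{2} = 121104$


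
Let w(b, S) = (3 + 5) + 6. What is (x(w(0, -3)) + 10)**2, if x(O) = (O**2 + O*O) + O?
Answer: 173056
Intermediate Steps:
w(b, S) = 14 (w(b, S) = 8 + 6 = 14)
x(O) = O + 2*O**2 (x(O) = (O**2 + O**2) + O = 2*O**2 + O = O + 2*O**2)
(x(w(0, -3)) + 10)**2 = (14*(1 + 2*14) + 10)**2 = (14*(1 + 28) + 10)**2 = (14*29 + 10)**2 = (406 + 10)**2 = 416**2 = 173056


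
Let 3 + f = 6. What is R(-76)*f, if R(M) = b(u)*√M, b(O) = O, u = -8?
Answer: -48*I*√19 ≈ -209.23*I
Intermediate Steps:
f = 3 (f = -3 + 6 = 3)
R(M) = -8*√M
R(-76)*f = -16*I*√19*3 = -48*I*√19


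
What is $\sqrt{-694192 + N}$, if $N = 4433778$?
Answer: $\sqrt{3739586} \approx 1933.8$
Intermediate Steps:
$\sqrt{-694192 + N} = \sqrt{-694192 + 4433778} = \sqrt{3739586}$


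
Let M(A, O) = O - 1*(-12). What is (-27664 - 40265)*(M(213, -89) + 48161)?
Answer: -3266298036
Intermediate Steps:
M(A, O) = 12 + O (M(A, O) = O + 12 = 12 + O)
(-27664 - 40265)*(M(213, -89) + 48161) = (-27664 - 40265)*((12 - 89) + 48161) = -67929*(-77 + 48161) = -67929*48084 = -3266298036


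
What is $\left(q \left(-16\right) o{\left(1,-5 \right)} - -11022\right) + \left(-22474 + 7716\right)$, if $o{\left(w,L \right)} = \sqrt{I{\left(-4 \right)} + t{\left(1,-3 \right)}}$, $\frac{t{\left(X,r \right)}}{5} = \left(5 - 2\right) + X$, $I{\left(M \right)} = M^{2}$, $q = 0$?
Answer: $-3736$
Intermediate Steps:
$t{\left(X,r \right)} = 15 + 5 X$ ($t{\left(X,r \right)} = 5 \left(\left(5 - 2\right) + X\right) = 5 \left(3 + X\right) = 15 + 5 X$)
$o{\left(w,L \right)} = 6$ ($o{\left(w,L \right)} = \sqrt{\left(-4\right)^{2} + \left(15 + 5 \cdot 1\right)} = \sqrt{16 + \left(15 + 5\right)} = \sqrt{16 + 20} = \sqrt{36} = 6$)
$\left(q \left(-16\right) o{\left(1,-5 \right)} - -11022\right) + \left(-22474 + 7716\right) = \left(0 \left(-16\right) 6 - -11022\right) + \left(-22474 + 7716\right) = \left(0 \cdot 6 + 11022\right) - 14758 = \left(0 + 11022\right) - 14758 = 11022 - 14758 = -3736$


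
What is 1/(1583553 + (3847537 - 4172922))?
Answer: 1/1258168 ≈ 7.9481e-7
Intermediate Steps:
1/(1583553 + (3847537 - 4172922)) = 1/(1583553 - 325385) = 1/1258168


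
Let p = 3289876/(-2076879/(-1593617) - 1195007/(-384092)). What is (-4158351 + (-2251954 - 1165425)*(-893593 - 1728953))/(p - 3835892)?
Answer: -24216805107832314896682021/8351230304118274540 ≈ -2.8998e+6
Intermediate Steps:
p = 2013718429266505264/2702096079187 (p = 3289876/(-2076879*(-1/1593617) - 1195007*(-1/384092)) = 3289876/(2076879/1593617 + 1195007/384092) = 3289876/(2702096079187/612095540764) = 3289876*(612095540764/2702096079187) = 2013718429266505264/2702096079187 ≈ 7.4524e+5)
(-4158351 + (-2251954 - 1165425)*(-893593 - 1728953))/(p - 3835892) = (-4158351 + (-2251954 - 1165425)*(-893593 - 1728953))/(2013718429266505264/2702096079187 - 3835892) = (-4158351 - 3417379*(-2622546))/(-8351230304118274540/2702096079187) = (-4158351 + 8962233626934)*(-2702096079187/8351230304118274540) = 8962229468583*(-2702096079187/8351230304118274540) = -24216805107832314896682021/8351230304118274540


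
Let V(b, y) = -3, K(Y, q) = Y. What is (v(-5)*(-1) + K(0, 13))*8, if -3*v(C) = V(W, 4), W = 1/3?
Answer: -8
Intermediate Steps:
W = ⅓ ≈ 0.33333
v(C) = 1 (v(C) = -⅓*(-3) = 1)
(v(-5)*(-1) + K(0, 13))*8 = (1*(-1) + 0)*8 = (-1 + 0)*8 = -1*8 = -8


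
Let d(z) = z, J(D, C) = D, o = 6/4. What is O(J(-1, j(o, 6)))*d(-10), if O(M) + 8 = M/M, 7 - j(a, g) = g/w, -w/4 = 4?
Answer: 70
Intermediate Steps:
o = 3/2 (o = 6*(1/4) = 3/2 ≈ 1.5000)
w = -16 (w = -4*4 = -16)
j(a, g) = 7 + g/16 (j(a, g) = 7 - g/(-16) = 7 - g*(-1)/16 = 7 - (-1)*g/16 = 7 + g/16)
O(M) = -7 (O(M) = -8 + M/M = -8 + 1 = -7)
O(J(-1, j(o, 6)))*d(-10) = -7*(-10) = 70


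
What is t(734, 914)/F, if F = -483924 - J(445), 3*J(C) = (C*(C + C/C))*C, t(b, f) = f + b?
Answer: -2472/44885461 ≈ -5.5074e-5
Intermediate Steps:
t(b, f) = b + f
J(C) = C**2*(1 + C)/3 (J(C) = ((C*(C + C/C))*C)/3 = ((C*(C + 1))*C)/3 = ((C*(1 + C))*C)/3 = (C**2*(1 + C))/3 = C**2*(1 + C)/3)
F = -89770922/3 (F = -483924 - 445**2*(1 + 445)/3 = -483924 - 198025*446/3 = -483924 - 1*88319150/3 = -483924 - 88319150/3 = -89770922/3 ≈ -2.9924e+7)
t(734, 914)/F = (734 + 914)/(-89770922/3) = 1648*(-3/89770922) = -2472/44885461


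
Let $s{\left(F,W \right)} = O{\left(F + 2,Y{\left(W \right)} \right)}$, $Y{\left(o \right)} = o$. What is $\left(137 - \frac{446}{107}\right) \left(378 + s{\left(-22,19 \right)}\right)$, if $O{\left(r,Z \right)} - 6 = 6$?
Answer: $\frac{5543070}{107} \approx 51804.0$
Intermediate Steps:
$O{\left(r,Z \right)} = 12$ ($O{\left(r,Z \right)} = 6 + 6 = 12$)
$s{\left(F,W \right)} = 12$
$\left(137 - \frac{446}{107}\right) \left(378 + s{\left(-22,19 \right)}\right) = \left(137 - \frac{446}{107}\right) \left(378 + 12\right) = \left(137 - \frac{446}{107}\right) 390 = \frac{14213}{107} \cdot 390 = \frac{5543070}{107}$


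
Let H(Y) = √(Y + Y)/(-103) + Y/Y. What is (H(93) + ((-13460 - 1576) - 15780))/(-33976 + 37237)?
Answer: -30815/3261 - √186/335883 ≈ -9.4496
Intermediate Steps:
H(Y) = 1 - √2*√Y/103 (H(Y) = √(2*Y)*(-1/103) + 1 = (√2*√Y)*(-1/103) + 1 = -√2*√Y/103 + 1 = 1 - √2*√Y/103)
(H(93) + ((-13460 - 1576) - 15780))/(-33976 + 37237) = ((1 - √2*√93/103) + ((-13460 - 1576) - 15780))/(-33976 + 37237) = ((1 - √186/103) + (-15036 - 15780))/3261 = ((1 - √186/103) - 30816)*(1/3261) = (-30815 - √186/103)*(1/3261) = -30815/3261 - √186/335883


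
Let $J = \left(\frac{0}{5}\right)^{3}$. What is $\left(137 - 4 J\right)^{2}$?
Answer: $18769$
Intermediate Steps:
$J = 0$ ($J = \left(0 \cdot \frac{1}{5}\right)^{3} = 0^{3} = 0$)
$\left(137 - 4 J\right)^{2} = \left(137 - 0\right)^{2} = \left(137 + 0\right)^{2} = 137^{2} = 18769$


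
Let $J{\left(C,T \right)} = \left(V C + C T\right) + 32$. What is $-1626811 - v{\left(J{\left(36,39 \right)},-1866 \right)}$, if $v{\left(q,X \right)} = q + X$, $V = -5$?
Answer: $-1626201$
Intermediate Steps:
$J{\left(C,T \right)} = 32 - 5 C + C T$ ($J{\left(C,T \right)} = \left(- 5 C + C T\right) + 32 = 32 - 5 C + C T$)
$v{\left(q,X \right)} = X + q$
$-1626811 - v{\left(J{\left(36,39 \right)},-1866 \right)} = -1626811 - \left(-1866 + \left(32 - 180 + 36 \cdot 39\right)\right) = -1626811 - \left(-1866 + \left(32 - 180 + 1404\right)\right) = -1626811 - \left(-1866 + 1256\right) = -1626811 - -610 = -1626811 + 610 = -1626201$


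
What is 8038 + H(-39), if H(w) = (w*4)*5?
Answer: 7258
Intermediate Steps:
H(w) = 20*w (H(w) = (4*w)*5 = 20*w)
8038 + H(-39) = 8038 + 20*(-39) = 8038 - 780 = 7258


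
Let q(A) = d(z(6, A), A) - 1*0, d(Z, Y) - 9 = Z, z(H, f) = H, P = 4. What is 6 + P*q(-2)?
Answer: 66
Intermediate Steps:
d(Z, Y) = 9 + Z
q(A) = 15 (q(A) = (9 + 6) - 1*0 = 15 + 0 = 15)
6 + P*q(-2) = 6 + 4*15 = 6 + 60 = 66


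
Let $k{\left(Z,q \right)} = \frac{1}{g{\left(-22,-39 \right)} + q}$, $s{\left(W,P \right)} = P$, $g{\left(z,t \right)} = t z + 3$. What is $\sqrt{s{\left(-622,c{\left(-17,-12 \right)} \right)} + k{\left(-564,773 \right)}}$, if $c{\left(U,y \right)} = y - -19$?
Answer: $\frac{3 \sqrt{2076814}}{1634} \approx 2.6459$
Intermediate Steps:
$g{\left(z,t \right)} = 3 + t z$
$c{\left(U,y \right)} = 19 + y$ ($c{\left(U,y \right)} = y + 19 = 19 + y$)
$k{\left(Z,q \right)} = \frac{1}{861 + q}$ ($k{\left(Z,q \right)} = \frac{1}{\left(3 - -858\right) + q} = \frac{1}{\left(3 + 858\right) + q} = \frac{1}{861 + q}$)
$\sqrt{s{\left(-622,c{\left(-17,-12 \right)} \right)} + k{\left(-564,773 \right)}} = \sqrt{\left(19 - 12\right) + \frac{1}{861 + 773}} = \sqrt{7 + \frac{1}{1634}} = \sqrt{\frac{11439}{1634}} = \frac{3 \sqrt{2076814}}{1634}$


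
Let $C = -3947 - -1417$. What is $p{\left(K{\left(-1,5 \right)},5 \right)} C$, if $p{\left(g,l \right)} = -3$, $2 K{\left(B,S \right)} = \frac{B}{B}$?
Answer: $7590$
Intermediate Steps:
$K{\left(B,S \right)} = \frac{1}{2}$ ($K{\left(B,S \right)} = \frac{B \frac{1}{B}}{2} = \frac{1}{2} \cdot 1 = \frac{1}{2}$)
$C = -2530$ ($C = -3947 + 1417 = -2530$)
$p{\left(K{\left(-1,5 \right)},5 \right)} C = \left(-3\right) \left(-2530\right) = 7590$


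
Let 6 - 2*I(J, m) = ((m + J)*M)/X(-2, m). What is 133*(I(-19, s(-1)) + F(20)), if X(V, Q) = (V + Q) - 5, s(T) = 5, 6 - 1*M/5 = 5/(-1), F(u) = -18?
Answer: -55195/2 ≈ -27598.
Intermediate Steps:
M = 55 (M = 30 - 25/(-1) = 30 - 25*(-1) = 30 - 5*(-5) = 30 + 25 = 55)
X(V, Q) = -5 + Q + V (X(V, Q) = (Q + V) - 5 = -5 + Q + V)
I(J, m) = 3 - (55*J + 55*m)/(2*(-7 + m)) (I(J, m) = 3 - (m + J)*55/(2*(-5 + m - 2)) = 3 - (J + m)*55/(2*(-7 + m)) = 3 - (55*J + 55*m)/(2*(-7 + m)))
133*(I(-19, s(-1)) + F(20)) = 133*((-42 - 55*(-19) - 49*5)/(2*(-7 + 5)) - 18) = 133*((½)*(-42 + 1045 - 245)/(-2) - 18) = 133*((½)*(-½)*758 - 18) = 133*(-379/2 - 18) = 133*(-415/2) = -55195/2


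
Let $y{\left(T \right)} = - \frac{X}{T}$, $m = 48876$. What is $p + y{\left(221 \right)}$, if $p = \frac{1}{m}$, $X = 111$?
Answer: $- \frac{5425015}{10801596} \approx -0.50224$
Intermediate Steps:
$y{\left(T \right)} = - \frac{111}{T}$
$p = \frac{1}{48876} \approx 2.046 \cdot 10^{-5}$
$p + y{\left(221 \right)} = \frac{1}{48876} - \frac{111}{221} = - \frac{5425015}{10801596}$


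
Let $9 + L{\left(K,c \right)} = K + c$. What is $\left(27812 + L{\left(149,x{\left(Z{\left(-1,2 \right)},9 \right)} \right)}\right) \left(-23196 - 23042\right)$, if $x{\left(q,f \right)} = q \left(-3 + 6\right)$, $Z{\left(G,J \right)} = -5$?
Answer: $-1291751006$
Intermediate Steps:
$x{\left(q,f \right)} = 3 q$ ($x{\left(q,f \right)} = q 3 = 3 q$)
$L{\left(K,c \right)} = -9 + K + c$ ($L{\left(K,c \right)} = -9 + \left(K + c\right) = -9 + K + c$)
$\left(27812 + L{\left(149,x{\left(Z{\left(-1,2 \right)},9 \right)} \right)}\right) \left(-23196 - 23042\right) = \left(27812 + \left(-9 + 149 + 3 \left(-5\right)\right)\right) \left(-23196 - 23042\right) = \left(27812 - -125\right) \left(-46238\right) = \left(27812 + 125\right) \left(-46238\right) = 27937 \left(-46238\right) = -1291751006$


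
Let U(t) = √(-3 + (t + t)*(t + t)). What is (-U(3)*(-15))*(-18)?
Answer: -270*√33 ≈ -1551.0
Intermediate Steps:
U(t) = √(-3 + 4*t²) (U(t) = √(-3 + (2*t)*(2*t)) = √(-3 + 4*t²))
(-U(3)*(-15))*(-18) = (-√(-3 + 4*3²)*(-15))*(-18) = (-√(-3 + 4*9)*(-15))*(-18) = (-√(-3 + 36)*(-15))*(-18) = (-√33*(-15))*(-18) = (15*√33)*(-18) = -270*√33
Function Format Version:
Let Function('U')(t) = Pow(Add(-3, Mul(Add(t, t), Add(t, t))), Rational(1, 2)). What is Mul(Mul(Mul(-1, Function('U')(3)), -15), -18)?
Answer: Mul(-270, Pow(33, Rational(1, 2))) ≈ -1551.0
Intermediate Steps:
Function('U')(t) = Pow(Add(-3, Mul(4, Pow(t, 2))), Rational(1, 2)) (Function('U')(t) = Pow(Add(-3, Mul(Mul(2, t), Mul(2, t))), Rational(1, 2)) = Pow(Add(-3, Mul(4, Pow(t, 2))), Rational(1, 2)))
Mul(Mul(Mul(-1, Function('U')(3)), -15), -18) = Mul(Mul(Mul(-1, Pow(Add(-3, Mul(4, Pow(3, 2))), Rational(1, 2))), -15), -18) = Mul(Mul(Mul(-1, Pow(Add(-3, Mul(4, 9)), Rational(1, 2))), -15), -18) = Mul(Mul(Mul(-1, Pow(Add(-3, 36), Rational(1, 2))), -15), -18) = Mul(Mul(Mul(-1, Pow(33, Rational(1, 2))), -15), -18) = Mul(Mul(15, Pow(33, Rational(1, 2))), -18) = Mul(-270, Pow(33, Rational(1, 2)))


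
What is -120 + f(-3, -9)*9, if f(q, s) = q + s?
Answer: -228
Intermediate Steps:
-120 + f(-3, -9)*9 = -120 + (-3 - 9)*9 = -120 - 12*9 = -120 - 108 = -228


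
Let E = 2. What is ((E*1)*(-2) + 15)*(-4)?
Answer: -44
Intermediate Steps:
((E*1)*(-2) + 15)*(-4) = ((2*1)*(-2) + 15)*(-4) = (2*(-2) + 15)*(-4) = (-4 + 15)*(-4) = 11*(-4) = -44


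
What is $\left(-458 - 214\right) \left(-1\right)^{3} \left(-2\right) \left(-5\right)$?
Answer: $6720$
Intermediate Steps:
$\left(-458 - 214\right) \left(-1\right)^{3} \left(-2\right) \left(-5\right) = \left(-458 - 214\right) \left(-1\right) \left(-2\right) \left(-5\right) = - 672 \cdot 2 \left(-5\right) = \left(-672\right) \left(-10\right) = 6720$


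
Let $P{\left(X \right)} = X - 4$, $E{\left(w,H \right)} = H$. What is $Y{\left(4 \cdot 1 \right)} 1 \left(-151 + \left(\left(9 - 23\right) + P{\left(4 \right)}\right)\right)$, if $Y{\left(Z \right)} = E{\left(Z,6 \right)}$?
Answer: $-990$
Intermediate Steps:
$Y{\left(Z \right)} = 6$
$P{\left(X \right)} = -4 + X$
$Y{\left(4 \cdot 1 \right)} 1 \left(-151 + \left(\left(9 - 23\right) + P{\left(4 \right)}\right)\right) = 6 \cdot 1 \left(-151 + \left(\left(9 - 23\right) + \left(-4 + 4\right)\right)\right) = 6 \left(-151 + \left(-14 + 0\right)\right) = 6 \left(-151 - 14\right) = 6 \left(-165\right) = -990$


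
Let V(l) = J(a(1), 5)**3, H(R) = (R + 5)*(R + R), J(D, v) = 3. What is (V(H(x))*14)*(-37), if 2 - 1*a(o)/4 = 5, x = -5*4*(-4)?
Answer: -13986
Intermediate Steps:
x = 80 (x = -20*(-4) = 80)
a(o) = -12 (a(o) = 8 - 4*5 = 8 - 20 = -12)
H(R) = 2*R*(5 + R) (H(R) = (5 + R)*(2*R) = 2*R*(5 + R))
V(l) = 27 (V(l) = 3**3 = 27)
(V(H(x))*14)*(-37) = (27*14)*(-37) = 378*(-37) = -13986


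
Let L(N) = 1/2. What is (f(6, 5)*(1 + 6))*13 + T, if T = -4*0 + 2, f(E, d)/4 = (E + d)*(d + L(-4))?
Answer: 22024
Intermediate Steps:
L(N) = ½ (L(N) = 1*(½) = ½)
f(E, d) = 4*(½ + d)*(E + d) (f(E, d) = 4*((E + d)*(d + ½)) = 4*((E + d)*(½ + d)) = 4*((½ + d)*(E + d)) = 4*(½ + d)*(E + d))
T = 2 (T = 0 + 2 = 2)
(f(6, 5)*(1 + 6))*13 + T = ((2*6 + 2*5 + 4*5² + 4*6*5)*(1 + 6))*13 + 2 = ((12 + 10 + 4*25 + 120)*7)*13 + 2 = ((12 + 10 + 100 + 120)*7)*13 + 2 = (242*7)*13 + 2 = 1694*13 + 2 = 22022 + 2 = 22024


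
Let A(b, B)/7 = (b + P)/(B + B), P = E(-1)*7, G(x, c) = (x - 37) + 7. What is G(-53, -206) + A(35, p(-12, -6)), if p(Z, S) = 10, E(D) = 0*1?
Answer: -283/4 ≈ -70.750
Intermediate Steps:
E(D) = 0
G(x, c) = -30 + x (G(x, c) = (-37 + x) + 7 = -30 + x)
P = 0 (P = 0*7 = 0)
A(b, B) = 7*b/(2*B) (A(b, B) = 7*((b + 0)/(B + B)) = 7*(b/((2*B))) = 7*(b*(1/(2*B))) = 7*(b/(2*B)) = 7*b/(2*B))
G(-53, -206) + A(35, p(-12, -6)) = (-30 - 53) + (7/2)*35/10 = -83 + (7/2)*35*(1/10) = -83 + 49/4 = -283/4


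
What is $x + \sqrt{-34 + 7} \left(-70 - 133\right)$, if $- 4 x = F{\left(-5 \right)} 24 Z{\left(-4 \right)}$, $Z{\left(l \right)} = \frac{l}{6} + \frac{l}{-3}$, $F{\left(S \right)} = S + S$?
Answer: $40 - 609 i \sqrt{3} \approx 40.0 - 1054.8 i$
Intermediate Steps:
$F{\left(S \right)} = 2 S$
$Z{\left(l \right)} = - \frac{l}{6}$ ($Z{\left(l \right)} = l \frac{1}{6} + l \left(- \frac{1}{3}\right) = \frac{l}{6} - \frac{l}{3} = - \frac{l}{6}$)
$x = 40$ ($x = - \frac{2 \left(-5\right) 24 \left(\left(- \frac{1}{6}\right) \left(-4\right)\right)}{4} = - \frac{\left(-10\right) 24 \cdot \frac{2}{3}}{4} = - \frac{\left(-240\right) \frac{2}{3}}{4} = \left(- \frac{1}{4}\right) \left(-160\right) = 40$)
$x + \sqrt{-34 + 7} \left(-70 - 133\right) = 40 + \sqrt{-34 + 7} \left(-70 - 133\right) = 40 + \sqrt{-27} \left(-203\right) = 40 + 3 i \sqrt{3} \left(-203\right) = 40 - 609 i \sqrt{3}$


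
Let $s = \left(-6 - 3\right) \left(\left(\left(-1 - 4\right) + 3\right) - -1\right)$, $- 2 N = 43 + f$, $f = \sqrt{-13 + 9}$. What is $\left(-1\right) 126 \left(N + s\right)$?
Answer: $1575 + 126 i \approx 1575.0 + 126.0 i$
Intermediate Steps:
$f = 2 i$ ($f = \sqrt{-4} = 2 i \approx 2.0 i$)
$N = - \frac{43}{2} - i$ ($N = - \frac{43 + 2 i}{2} = - \frac{43}{2} - i \approx -21.5 - 1.0 i$)
$s = 9$ ($s = - 9 \left(\left(-5 + 3\right) + 1\right) = - 9 \left(-2 + 1\right) = \left(-9\right) \left(-1\right) = 9$)
$\left(-1\right) 126 \left(N + s\right) = \left(-1\right) 126 \left(\left(- \frac{43}{2} - i\right) + 9\right) = - 126 \left(- \frac{25}{2} - i\right) = 1575 + 126 i$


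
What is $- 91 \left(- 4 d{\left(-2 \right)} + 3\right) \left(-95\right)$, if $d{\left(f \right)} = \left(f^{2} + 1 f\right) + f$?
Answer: $25935$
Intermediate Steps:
$d{\left(f \right)} = f^{2} + 2 f$ ($d{\left(f \right)} = \left(f^{2} + f\right) + f = \left(f + f^{2}\right) + f = f^{2} + 2 f$)
$- 91 \left(- 4 d{\left(-2 \right)} + 3\right) \left(-95\right) = - 91 \left(- 4 \left(- 2 \left(2 - 2\right)\right) + 3\right) \left(-95\right) = - 91 \left(- 4 \left(\left(-2\right) 0\right) + 3\right) \left(-95\right) = - 91 \left(\left(-4\right) 0 + 3\right) \left(-95\right) = - 91 \left(0 + 3\right) \left(-95\right) = \left(-91\right) 3 \left(-95\right) = \left(-273\right) \left(-95\right) = 25935$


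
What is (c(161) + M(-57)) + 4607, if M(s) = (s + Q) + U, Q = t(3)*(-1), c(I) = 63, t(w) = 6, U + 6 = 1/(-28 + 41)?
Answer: 59814/13 ≈ 4601.1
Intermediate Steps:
U = -77/13 (U = -6 + 1/(-28 + 41) = -6 + 1/13 = -77/13 ≈ -5.9231)
Q = -6 (Q = 6*(-1) = -6)
M(s) = -155/13 + s (M(s) = (s - 6) - 77/13 = (-6 + s) - 77/13 = -155/13 + s)
(c(161) + M(-57)) + 4607 = (63 + (-155/13 - 57)) + 4607 = (63 - 896/13) + 4607 = -77/13 + 4607 = 59814/13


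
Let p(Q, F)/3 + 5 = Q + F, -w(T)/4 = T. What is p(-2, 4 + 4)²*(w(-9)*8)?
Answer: 2592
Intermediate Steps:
w(T) = -4*T
p(Q, F) = -15 + 3*F + 3*Q (p(Q, F) = -15 + 3*(Q + F) = -15 + 3*(F + Q) = -15 + (3*F + 3*Q) = -15 + 3*F + 3*Q)
p(-2, 4 + 4)²*(w(-9)*8) = (-15 + 3*(4 + 4) + 3*(-2))²*(-4*(-9)*8) = (-15 + 3*8 - 6)²*(36*8) = (-15 + 24 - 6)²*288 = 3²*288 = 9*288 = 2592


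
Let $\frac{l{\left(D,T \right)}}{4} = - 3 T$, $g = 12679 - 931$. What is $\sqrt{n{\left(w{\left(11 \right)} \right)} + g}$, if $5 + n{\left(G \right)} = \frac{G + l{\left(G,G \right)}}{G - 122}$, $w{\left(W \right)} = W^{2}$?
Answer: $\sqrt{13074} \approx 114.34$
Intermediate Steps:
$g = 11748$ ($g = 12679 - 931 = 11748$)
$l{\left(D,T \right)} = - 12 T$ ($l{\left(D,T \right)} = 4 \left(- 3 T\right) = - 12 T$)
$n{\left(G \right)} = -5 - \frac{11 G}{-122 + G}$ ($n{\left(G \right)} = -5 + \frac{G - 12 G}{G - 122} = -5 + \frac{\left(-11\right) G}{-122 + G} = -5 - \frac{11 G}{-122 + G}$)
$\sqrt{n{\left(w{\left(11 \right)} \right)} + g} = \sqrt{\frac{2 \left(305 - 8 \cdot 11^{2}\right)}{-122 + 11^{2}} + 11748} = \sqrt{\frac{2 \left(305 - 968\right)}{-122 + 121} + 11748} = \sqrt{\frac{2 \left(305 - 968\right)}{-1} + 11748} = \sqrt{2 \left(-1\right) \left(-663\right) + 11748} = \sqrt{1326 + 11748} = \sqrt{13074}$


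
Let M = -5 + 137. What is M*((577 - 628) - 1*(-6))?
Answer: -5940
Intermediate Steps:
M = 132
M*((577 - 628) - 1*(-6)) = 132*((577 - 628) - 1*(-6)) = 132*(-51 + 6) = 132*(-45) = -5940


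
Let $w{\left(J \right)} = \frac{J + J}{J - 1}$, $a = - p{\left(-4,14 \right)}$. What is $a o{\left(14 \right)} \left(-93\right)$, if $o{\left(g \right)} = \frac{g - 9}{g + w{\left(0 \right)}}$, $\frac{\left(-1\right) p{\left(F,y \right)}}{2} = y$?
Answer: $-930$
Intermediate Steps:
$p{\left(F,y \right)} = - 2 y$
$a = 28$ ($a = - \left(-2\right) 14 = \left(-1\right) \left(-28\right) = 28$)
$w{\left(J \right)} = \frac{2 J}{-1 + J}$
$o{\left(g \right)} = \frac{-9 + g}{g}$ ($o{\left(g \right)} = \frac{g - 9}{g + 2 \cdot 0 \frac{1}{-1 + 0}} = \frac{-9 + g}{g + 2 \cdot 0 \frac{1}{-1}} = \frac{-9 + g}{g + 2 \cdot 0 \left(-1\right)} = \frac{-9 + g}{g + 0} = \frac{-9 + g}{g}$)
$a o{\left(14 \right)} \left(-93\right) = 28 \frac{-9 + 14}{14} \left(-93\right) = 28 \cdot \frac{1}{14} \cdot 5 \left(-93\right) = 28 \cdot \frac{5}{14} \left(-93\right) = 10 \left(-93\right) = -930$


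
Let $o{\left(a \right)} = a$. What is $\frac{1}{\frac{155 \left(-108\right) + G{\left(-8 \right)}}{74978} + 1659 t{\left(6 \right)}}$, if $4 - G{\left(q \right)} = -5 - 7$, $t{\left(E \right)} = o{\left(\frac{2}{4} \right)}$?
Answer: $\frac{74978}{62177527} \approx 0.0012059$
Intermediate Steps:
$t{\left(E \right)} = \frac{1}{2}$ ($t{\left(E \right)} = \frac{2}{4} = 2 \cdot \frac{1}{4} = \frac{1}{2}$)
$G{\left(q \right)} = 16$ ($G{\left(q \right)} = 4 - \left(-5 - 7\right) = 4 - -12 = 4 + 12 = 16$)
$\frac{1}{\frac{155 \left(-108\right) + G{\left(-8 \right)}}{74978} + 1659 t{\left(6 \right)}} = \frac{1}{\frac{155 \left(-108\right) + 16}{74978} + 1659 \cdot \frac{1}{2}} = \frac{1}{\left(-16740 + 16\right) \frac{1}{74978} + \frac{1659}{2}} = \frac{1}{\left(-16724\right) \frac{1}{74978} + \frac{1659}{2}} = \frac{1}{- \frac{8362}{37489} + \frac{1659}{2}} = \frac{1}{\frac{62177527}{74978}} = \frac{74978}{62177527}$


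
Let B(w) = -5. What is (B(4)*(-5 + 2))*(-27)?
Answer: -405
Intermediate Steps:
(B(4)*(-5 + 2))*(-27) = -5*(-5 + 2)*(-27) = -5*(-3)*(-27) = 15*(-27) = -405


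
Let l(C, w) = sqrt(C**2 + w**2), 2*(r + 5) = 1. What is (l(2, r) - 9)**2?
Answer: (18 - sqrt(97))**2/4 ≈ 16.610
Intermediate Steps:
r = -9/2 (r = -5 + (1/2)*1 = -5 + 1/2 = -9/2 ≈ -4.5000)
(l(2, r) - 9)**2 = (sqrt(2**2 + (-9/2)**2) - 9)**2 = (sqrt(4 + 81/4) - 9)**2 = (sqrt(97/4) - 9)**2 = (sqrt(97)/2 - 9)**2 = (-9 + sqrt(97)/2)**2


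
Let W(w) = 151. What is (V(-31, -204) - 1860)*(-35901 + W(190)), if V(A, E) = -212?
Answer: 74074000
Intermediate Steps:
(V(-31, -204) - 1860)*(-35901 + W(190)) = (-212 - 1860)*(-35901 + 151) = -2072*(-35750) = 74074000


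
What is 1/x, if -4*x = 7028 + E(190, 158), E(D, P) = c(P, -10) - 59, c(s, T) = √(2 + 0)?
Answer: -27876/48566959 + 4*√2/48566959 ≈ -0.00057385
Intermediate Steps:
c(s, T) = √2
E(D, P) = -59 + √2 (E(D, P) = √2 - 59 = -59 + √2)
x = -6969/4 - √2/4 (x = -(7028 + (-59 + √2))/4 = -(6969 + √2)/4 = -6969/4 - √2/4 ≈ -1742.6)
1/x = 1/(-6969/4 - √2/4)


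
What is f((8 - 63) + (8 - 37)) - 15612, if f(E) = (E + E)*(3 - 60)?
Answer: -6036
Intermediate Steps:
f(E) = -114*E (f(E) = (2*E)*(-57) = -114*E)
f((8 - 63) + (8 - 37)) - 15612 = -114*((8 - 63) + (8 - 37)) - 15612 = -114*(-55 - 29) - 15612 = -114*(-84) - 15612 = 9576 - 15612 = -6036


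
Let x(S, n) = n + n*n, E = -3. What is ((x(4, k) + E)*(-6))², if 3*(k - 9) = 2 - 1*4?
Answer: 1811716/9 ≈ 2.0130e+5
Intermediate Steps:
k = 25/3 (k = 9 + (2 - 1*4)/3 = 9 + (2 - 4)/3 = 9 + (⅓)*(-2) = 9 - ⅔ = 25/3 ≈ 8.3333)
x(S, n) = n + n²
((x(4, k) + E)*(-6))² = ((25*(1 + 25/3)/3 - 3)*(-6))² = (((25/3)*(28/3) - 3)*(-6))² = ((700/9 - 3)*(-6))² = ((673/9)*(-6))² = (-1346/3)² = 1811716/9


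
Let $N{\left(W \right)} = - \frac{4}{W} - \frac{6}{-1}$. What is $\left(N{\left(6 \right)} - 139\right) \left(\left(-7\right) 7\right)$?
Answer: $\frac{19649}{3} \approx 6549.7$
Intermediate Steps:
$N{\left(W \right)} = 6 - \frac{4}{W}$ ($N{\left(W \right)} = - \frac{4}{W} - -6 = - \frac{4}{W} + 6 = 6 - \frac{4}{W}$)
$\left(N{\left(6 \right)} - 139\right) \left(\left(-7\right) 7\right) = \left(\left(6 - \frac{4}{6}\right) - 139\right) \left(\left(-7\right) 7\right) = \left(\left(6 - \frac{2}{3}\right) - 139\right) \left(-49\right) = \left(\frac{16}{3} - 139\right) \left(-49\right) = \left(- \frac{401}{3}\right) \left(-49\right) = \frac{19649}{3}$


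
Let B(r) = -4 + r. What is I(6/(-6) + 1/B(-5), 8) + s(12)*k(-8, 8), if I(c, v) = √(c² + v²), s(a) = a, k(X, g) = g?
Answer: 96 + 2*√1321/9 ≈ 104.08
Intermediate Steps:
I(6/(-6) + 1/B(-5), 8) + s(12)*k(-8, 8) = √((6/(-6) + 1/(-4 - 5))² + 8²) + 12*8 = √((6*(-⅙) + 1/(-9))² + 64) + 96 = √((-1 + 1*(-⅑))² + 64) + 96 = √((-1 - ⅑)² + 64) + 96 = √((-10/9)² + 64) + 96 = √(100/81 + 64) + 96 = √(5284/81) + 96 = 2*√1321/9 + 96 = 96 + 2*√1321/9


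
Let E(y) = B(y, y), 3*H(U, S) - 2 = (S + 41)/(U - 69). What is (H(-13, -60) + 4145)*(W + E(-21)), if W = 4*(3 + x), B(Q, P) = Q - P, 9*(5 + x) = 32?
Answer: 3172876/123 ≈ 25796.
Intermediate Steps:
x = -13/9 (x = -5 + (⅑)*32 = -5 + 32/9 = -13/9 ≈ -1.4444)
H(U, S) = ⅔ + (41 + S)/(3*(-69 + U)) (H(U, S) = ⅔ + ((S + 41)/(U - 69))/3 = ⅔ + ((41 + S)/(-69 + U))/3 = ⅔ + (41 + S)/(3*(-69 + U)))
E(y) = 0 (E(y) = y - y = 0)
W = 56/9 (W = 4*(3 - 13/9) = 4*(14/9) = 56/9 ≈ 6.2222)
(H(-13, -60) + 4145)*(W + E(-21)) = ((-97 - 60 + 2*(-13))/(3*(-69 - 13)) + 4145)*(56/9 + 0) = ((⅓)*(-97 - 60 - 26)/(-82) + 4145)*(56/9) = ((⅓)*(-1/82)*(-183) + 4145)*(56/9) = (61/82 + 4145)*(56/9) = (339951/82)*(56/9) = 3172876/123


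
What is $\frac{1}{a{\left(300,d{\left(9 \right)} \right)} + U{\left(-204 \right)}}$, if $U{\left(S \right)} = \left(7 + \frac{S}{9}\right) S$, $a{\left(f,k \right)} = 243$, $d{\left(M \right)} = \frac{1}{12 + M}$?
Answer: $\frac{1}{3439} \approx 0.00029078$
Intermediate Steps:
$U{\left(S \right)} = S \left(7 + \frac{S}{9}\right)$ ($U{\left(S \right)} = \left(7 + S \frac{1}{9}\right) S = \left(7 + \frac{S}{9}\right) S = S \left(7 + \frac{S}{9}\right)$)
$\frac{1}{a{\left(300,d{\left(9 \right)} \right)} + U{\left(-204 \right)}} = \frac{1}{243 + \frac{1}{9} \left(-204\right) \left(63 - 204\right)} = \frac{1}{243 + \frac{1}{9} \left(-204\right) \left(-141\right)} = \frac{1}{243 + 3196} = \frac{1}{3439}$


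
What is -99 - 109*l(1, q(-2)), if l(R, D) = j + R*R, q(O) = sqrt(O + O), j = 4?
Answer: -644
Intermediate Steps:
q(O) = sqrt(2)*sqrt(O) (q(O) = sqrt(2*O) = sqrt(2)*sqrt(O))
l(R, D) = 4 + R**2 (l(R, D) = 4 + R*R = 4 + R**2)
-99 - 109*l(1, q(-2)) = -99 - 109*(4 + 1**2) = -99 - 109*(4 + 1) = -99 - 109*5 = -99 - 545 = -644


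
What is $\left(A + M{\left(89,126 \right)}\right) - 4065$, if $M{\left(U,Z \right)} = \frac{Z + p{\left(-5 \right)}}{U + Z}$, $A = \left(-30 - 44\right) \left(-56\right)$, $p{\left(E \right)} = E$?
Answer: $\frac{17106}{215} \approx 79.563$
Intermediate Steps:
$A = 4144$ ($A = \left(-74\right) \left(-56\right) = 4144$)
$M{\left(U,Z \right)} = \frac{-5 + Z}{U + Z}$ ($M{\left(U,Z \right)} = \frac{Z - 5}{U + Z} = \frac{-5 + Z}{U + Z}$)
$\left(A + M{\left(89,126 \right)}\right) - 4065 = \left(4144 + \frac{-5 + 126}{89 + 126}\right) - 4065 = \left(4144 + \frac{1}{215} \cdot 121\right) - 4065 = \left(4144 + \frac{121}{215}\right) - 4065 = \frac{891081}{215} - 4065 = \frac{17106}{215}$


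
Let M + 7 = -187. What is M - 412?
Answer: -606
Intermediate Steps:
M = -194 (M = -7 - 187 = -194)
M - 412 = -194 - 412 = -606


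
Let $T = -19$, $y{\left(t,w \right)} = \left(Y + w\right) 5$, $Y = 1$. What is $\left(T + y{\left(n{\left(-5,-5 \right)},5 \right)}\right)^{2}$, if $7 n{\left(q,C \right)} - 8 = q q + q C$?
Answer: $121$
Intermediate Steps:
$n{\left(q,C \right)} = \frac{8}{7} + \frac{q^{2}}{7} + \frac{C q}{7}$ ($n{\left(q,C \right)} = \frac{8}{7} + \frac{q q + q C}{7} = \frac{8}{7} + \frac{q^{2} + C q}{7} = \frac{8}{7} + \left(\frac{q^{2}}{7} + \frac{C q}{7}\right) = \frac{8}{7} + \frac{q^{2}}{7} + \frac{C q}{7}$)
$y{\left(t,w \right)} = 5 + 5 w$ ($y{\left(t,w \right)} = \left(1 + w\right) 5 = 5 + 5 w$)
$\left(T + y{\left(n{\left(-5,-5 \right)},5 \right)}\right)^{2} = \left(-19 + \left(5 + 5 \cdot 5\right)\right)^{2} = \left(-19 + \left(5 + 25\right)\right)^{2} = \left(-19 + 30\right)^{2} = 11^{2} = 121$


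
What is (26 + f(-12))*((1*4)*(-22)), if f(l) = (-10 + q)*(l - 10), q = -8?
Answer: -37136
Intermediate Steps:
f(l) = 180 - 18*l (f(l) = (-10 - 8)*(l - 10) = -18*(-10 + l) = 180 - 18*l)
(26 + f(-12))*((1*4)*(-22)) = (26 + (180 - 18*(-12)))*((1*4)*(-22)) = (26 + (180 + 216))*(4*(-22)) = (26 + 396)*(-88) = 422*(-88) = -37136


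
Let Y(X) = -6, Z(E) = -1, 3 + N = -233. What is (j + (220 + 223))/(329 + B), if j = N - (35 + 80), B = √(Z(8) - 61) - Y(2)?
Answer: 30820/112287 - 92*I*√62/112287 ≈ 0.27448 - 0.0064514*I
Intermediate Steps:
N = -236 (N = -3 - 233 = -236)
B = 6 + I*√62 (B = √(-1 - 61) - 1*(-6) = √(-62) + 6 = I*√62 + 6 = 6 + I*√62 ≈ 6.0 + 7.874*I)
j = -351 (j = -236 - (35 + 80) = -236 - 1*115 = -236 - 115 = -351)
(j + (220 + 223))/(329 + B) = (-351 + (220 + 223))/(329 + (6 + I*√62)) = (-351 + 443)/(335 + I*√62) = 92/(335 + I*√62)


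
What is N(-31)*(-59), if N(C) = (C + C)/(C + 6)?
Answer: -3658/25 ≈ -146.32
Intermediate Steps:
N(C) = 2*C/(6 + C) (N(C) = (2*C)/(6 + C) = 2*C/(6 + C))
N(-31)*(-59) = (2*(-31)/(6 - 31))*(-59) = (2*(-31)/(-25))*(-59) = (2*(-31)*(-1/25))*(-59) = (62/25)*(-59) = -3658/25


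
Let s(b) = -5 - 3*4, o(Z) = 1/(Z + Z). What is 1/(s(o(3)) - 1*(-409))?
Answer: 1/392 ≈ 0.0025510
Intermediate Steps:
o(Z) = 1/(2*Z)
s(b) = -17 (s(b) = -5 - 12 = -17)
1/(s(o(3)) - 1*(-409)) = 1/(-17 - 1*(-409)) = 1/(-17 + 409) = 1/392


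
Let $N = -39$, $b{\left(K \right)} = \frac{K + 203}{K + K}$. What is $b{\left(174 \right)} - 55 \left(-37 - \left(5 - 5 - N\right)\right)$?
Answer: $\frac{50173}{12} \approx 4181.1$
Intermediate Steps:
$b{\left(K \right)} = \frac{203 + K}{2 K}$
$b{\left(174 \right)} - 55 \left(-37 - \left(5 - 5 - N\right)\right) = \frac{203 + 174}{2 \cdot 174} - 55 \left(-37 - \left(44 - 5\right)\right) = \frac{1}{2} \cdot \frac{1}{174} \cdot 377 - 55 \left(-37 - 39\right) = \frac{13}{12} - 55 \left(-37 - 39\right) = \frac{13}{12} - -4180 = \frac{13}{12} + 4180 = \frac{50173}{12}$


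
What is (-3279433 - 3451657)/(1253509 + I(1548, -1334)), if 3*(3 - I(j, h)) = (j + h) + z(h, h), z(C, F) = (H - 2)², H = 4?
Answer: -10096635/1880159 ≈ -5.3701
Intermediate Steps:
z(C, F) = 4 (z(C, F) = (4 - 2)² = 2² = 4)
I(j, h) = 5/3 - h/3 - j/3 (I(j, h) = 3 - ((j + h) + 4)/3 = 3 - ((h + j) + 4)/3 = 3 - (4 + h + j)/3 = 3 + (-4/3 - h/3 - j/3) = 5/3 - h/3 - j/3)
(-3279433 - 3451657)/(1253509 + I(1548, -1334)) = (-3279433 - 3451657)/(1253509 + (5/3 - ⅓*(-1334) - ⅓*1548)) = -6731090/(1253509 + (5/3 + 1334/3 - 516)) = -6731090/(1253509 - 209/3) = -6731090/3760318/3 = -6731090*3/3760318 = -10096635/1880159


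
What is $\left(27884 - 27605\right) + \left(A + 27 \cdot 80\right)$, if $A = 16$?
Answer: $2455$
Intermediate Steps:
$\left(27884 - 27605\right) + \left(A + 27 \cdot 80\right) = \left(27884 - 27605\right) + \left(16 + 27 \cdot 80\right) = 279 + \left(16 + 2160\right) = 279 + 2176 = 2455$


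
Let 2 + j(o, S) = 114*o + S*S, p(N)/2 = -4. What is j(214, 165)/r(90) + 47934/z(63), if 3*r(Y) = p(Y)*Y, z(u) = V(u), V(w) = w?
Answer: 916907/1680 ≈ 545.78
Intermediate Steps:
p(N) = -8 (p(N) = 2*(-4) = -8)
z(u) = u
j(o, S) = -2 + S**2 + 114*o (j(o, S) = -2 + (114*o + S*S) = -2 + (114*o + S**2) = -2 + (S**2 + 114*o) = -2 + S**2 + 114*o)
r(Y) = -8*Y/3 (r(Y) = (-8*Y)/3 = -8*Y/3)
j(214, 165)/r(90) + 47934/z(63) = (-2 + 165**2 + 114*214)/((-8/3*90)) + 47934/63 = (-2 + 27225 + 24396)/(-240) + 47934*(1/63) = 51619*(-1/240) + 5326/7 = -51619/240 + 5326/7 = 916907/1680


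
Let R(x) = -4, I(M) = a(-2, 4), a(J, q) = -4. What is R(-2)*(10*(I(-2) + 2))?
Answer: 80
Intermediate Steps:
I(M) = -4
R(-2)*(10*(I(-2) + 2)) = -40*(-4 + 2) = -40*(-2) = -4*(-20) = 80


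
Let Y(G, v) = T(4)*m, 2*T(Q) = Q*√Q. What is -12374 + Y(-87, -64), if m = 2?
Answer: -12366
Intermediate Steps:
T(Q) = Q^(3/2)/2 (T(Q) = (Q*√Q)/2 = Q^(3/2)/2)
Y(G, v) = 8 (Y(G, v) = (4^(3/2)/2)*2 = ((½)*8)*2 = 4*2 = 8)
-12374 + Y(-87, -64) = -12374 + 8 = -12366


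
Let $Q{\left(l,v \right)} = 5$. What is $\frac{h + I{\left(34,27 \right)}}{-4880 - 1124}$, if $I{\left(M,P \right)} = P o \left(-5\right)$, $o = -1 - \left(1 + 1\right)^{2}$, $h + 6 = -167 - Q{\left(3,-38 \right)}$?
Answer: $- \frac{497}{6004} \approx -0.082778$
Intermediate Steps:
$h = -178$ ($h = -6 - 172 = -178$)
$o = -5$ ($o = -1 - 2^{2} = -1 - 4 = -5$)
$I{\left(M,P \right)} = 25 P$ ($I{\left(M,P \right)} = P \left(-5\right) \left(-5\right) = - 5 P \left(-5\right) = 25 P$)
$\frac{h + I{\left(34,27 \right)}}{-4880 - 1124} = \frac{-178 + 25 \cdot 27}{-4880 - 1124} = \frac{-178 + 675}{-6004} = 497 \left(- \frac{1}{6004}\right) = - \frac{497}{6004}$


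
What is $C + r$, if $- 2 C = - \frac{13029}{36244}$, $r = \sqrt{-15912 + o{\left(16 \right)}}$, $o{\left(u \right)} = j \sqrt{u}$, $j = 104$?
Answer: $\frac{13029}{72488} + 2 i \sqrt{3874} \approx 0.17974 + 124.48 i$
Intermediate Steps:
$o{\left(u \right)} = 104 \sqrt{u}$
$r = 2 i \sqrt{3874}$ ($r = \sqrt{-15912 + 104 \sqrt{16}} = \sqrt{-15912 + 104 \cdot 4} = \sqrt{-15912 + 416} = \sqrt{-15496} = 2 i \sqrt{3874} \approx 124.48 i$)
$C = \frac{13029}{72488}$ ($C = - \frac{\left(-13029\right) \frac{1}{36244}}{2} = \left(- \frac{1}{2}\right) \left(- \frac{13029}{36244}\right) = \frac{13029}{72488} \approx 0.17974$)
$C + r = \frac{13029}{72488} + 2 i \sqrt{3874}$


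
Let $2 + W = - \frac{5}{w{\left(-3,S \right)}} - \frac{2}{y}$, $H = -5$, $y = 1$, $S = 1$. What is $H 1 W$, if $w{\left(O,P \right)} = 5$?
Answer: $25$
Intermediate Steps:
$W = -5$ ($W = -2 - \left(1 + 2\right) = -2 - 3 = -5$)
$H 1 W = \left(-5\right) 1 \left(-5\right) = \left(-5\right) \left(-5\right) = 25$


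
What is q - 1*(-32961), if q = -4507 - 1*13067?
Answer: 15387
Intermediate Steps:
q = -17574 (q = -4507 - 13067 = -17574)
q - 1*(-32961) = -17574 - 1*(-32961) = -17574 + 32961 = 15387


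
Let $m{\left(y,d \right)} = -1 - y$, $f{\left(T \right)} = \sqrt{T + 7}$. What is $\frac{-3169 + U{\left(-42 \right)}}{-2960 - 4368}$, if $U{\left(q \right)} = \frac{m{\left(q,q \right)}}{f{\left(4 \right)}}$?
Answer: $\frac{3169}{7328} - \frac{41 \sqrt{11}}{80608} \approx 0.43076$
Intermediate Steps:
$f{\left(T \right)} = \sqrt{7 + T}$
$U{\left(q \right)} = \frac{\sqrt{11} \left(-1 - q\right)}{11}$ ($U{\left(q \right)} = \frac{-1 - q}{\sqrt{7 + 4}} = \frac{-1 - q}{\sqrt{11}} = \left(-1 - q\right) \frac{\sqrt{11}}{11} = \frac{\sqrt{11} \left(-1 - q\right)}{11}$)
$\frac{-3169 + U{\left(-42 \right)}}{-2960 - 4368} = \frac{-3169 + \frac{\sqrt{11} \left(-1 - -42\right)}{11}}{-2960 - 4368} = \frac{-3169 + \frac{\sqrt{11} \left(-1 + 42\right)}{11}}{-7328} = \left(-3169 + \frac{1}{11} \sqrt{11} \cdot 41\right) \left(- \frac{1}{7328}\right) = \left(-3169 + \frac{41 \sqrt{11}}{11}\right) \left(- \frac{1}{7328}\right) = \frac{3169}{7328} - \frac{41 \sqrt{11}}{80608}$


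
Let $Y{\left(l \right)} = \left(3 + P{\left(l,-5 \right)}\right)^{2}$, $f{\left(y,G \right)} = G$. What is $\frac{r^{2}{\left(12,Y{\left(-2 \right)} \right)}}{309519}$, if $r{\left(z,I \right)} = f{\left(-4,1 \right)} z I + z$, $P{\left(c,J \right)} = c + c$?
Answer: $\frac{64}{34391} \approx 0.001861$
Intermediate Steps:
$P{\left(c,J \right)} = 2 c$
$Y{\left(l \right)} = \left(3 + 2 l\right)^{2}$
$r{\left(z,I \right)} = z + I z$ ($r{\left(z,I \right)} = 1 z I + z = z I + z = I z + z = z + I z$)
$\frac{r^{2}{\left(12,Y{\left(-2 \right)} \right)}}{309519} = \frac{\left(12 \left(1 + \left(3 + 2 \left(-2\right)\right)^{2}\right)\right)^{2}}{309519} = \left(12 \left(1 + \left(3 - 4\right)^{2}\right)\right)^{2} \cdot \frac{1}{309519} = \left(12 \left(1 + \left(-1\right)^{2}\right)\right)^{2} \cdot \frac{1}{309519} = \left(12 \left(1 + 1\right)\right)^{2} \cdot \frac{1}{309519} = \left(12 \cdot 2\right)^{2} \cdot \frac{1}{309519} = 24^{2} \cdot \frac{1}{309519} = 576 \cdot \frac{1}{309519} = \frac{64}{34391}$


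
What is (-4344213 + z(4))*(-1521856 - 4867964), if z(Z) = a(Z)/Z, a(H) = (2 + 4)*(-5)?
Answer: 27758787035310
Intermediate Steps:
a(H) = -30 (a(H) = 6*(-5) = -30)
z(Z) = -30/Z
(-4344213 + z(4))*(-1521856 - 4867964) = (-4344213 - 30/4)*(-1521856 - 4867964) = (-4344213 - 30*¼)*(-6389820) = (-4344213 - 15/2)*(-6389820) = -8688441/2*(-6389820) = 27758787035310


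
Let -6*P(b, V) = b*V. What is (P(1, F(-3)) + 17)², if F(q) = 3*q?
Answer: 1369/4 ≈ 342.25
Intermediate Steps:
P(b, V) = -V*b/6 (P(b, V) = -b*V/6 = -V*b/6)
(P(1, F(-3)) + 17)² = (-⅙*3*(-3)*1 + 17)² = (-⅙*(-9)*1 + 17)² = (3/2 + 17)² = (37/2)² = 1369/4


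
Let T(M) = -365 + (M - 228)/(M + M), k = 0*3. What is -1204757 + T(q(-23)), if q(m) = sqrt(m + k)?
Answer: -2410243/2 + 114*I*sqrt(23)/23 ≈ -1.2051e+6 + 23.771*I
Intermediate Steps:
k = 0
q(m) = sqrt(m) (q(m) = sqrt(m + 0) = sqrt(m))
T(M) = -365 + (-228 + M)/(2*M) (T(M) = -365 + (-228 + M)/((2*M)) = -365 + (-228 + M)*(1/(2*M)) = -365 + (-228 + M)/(2*M))
-1204757 + T(q(-23)) = -1204757 + (-729/2 - 114*(-I*sqrt(23)/23)) = -1204757 + (-729/2 - (-114)*I*sqrt(23)/23) = -1204757 + (-729/2 + 114*I*sqrt(23)/23) = -2410243/2 + 114*I*sqrt(23)/23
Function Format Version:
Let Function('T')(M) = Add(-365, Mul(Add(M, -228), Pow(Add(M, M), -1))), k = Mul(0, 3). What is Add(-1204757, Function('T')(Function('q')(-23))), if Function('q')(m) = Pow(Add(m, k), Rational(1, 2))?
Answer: Add(Rational(-2410243, 2), Mul(Rational(114, 23), I, Pow(23, Rational(1, 2)))) ≈ Add(-1.2051e+6, Mul(23.771, I))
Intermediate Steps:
k = 0
Function('q')(m) = Pow(m, Rational(1, 2)) (Function('q')(m) = Pow(Add(m, 0), Rational(1, 2)) = Pow(m, Rational(1, 2)))
Function('T')(M) = Add(-365, Mul(Rational(1, 2), Pow(M, -1), Add(-228, M))) (Function('T')(M) = Add(-365, Mul(Add(-228, M), Pow(Mul(2, M), -1))) = Add(-365, Mul(Add(-228, M), Mul(Rational(1, 2), Pow(M, -1)))) = Add(-365, Mul(Rational(1, 2), Pow(M, -1), Add(-228, M))))
Add(-1204757, Function('T')(Function('q')(-23))) = Add(-1204757, Add(Rational(-729, 2), Mul(-114, Pow(Pow(-23, Rational(1, 2)), -1)))) = Add(-1204757, Add(Rational(-729, 2), Mul(-114, Pow(Mul(I, Pow(23, Rational(1, 2))), -1)))) = Add(-1204757, Add(Rational(-729, 2), Mul(-114, Mul(Rational(-1, 23), I, Pow(23, Rational(1, 2)))))) = Add(-1204757, Add(Rational(-729, 2), Mul(Rational(114, 23), I, Pow(23, Rational(1, 2))))) = Add(Rational(-2410243, 2), Mul(Rational(114, 23), I, Pow(23, Rational(1, 2))))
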